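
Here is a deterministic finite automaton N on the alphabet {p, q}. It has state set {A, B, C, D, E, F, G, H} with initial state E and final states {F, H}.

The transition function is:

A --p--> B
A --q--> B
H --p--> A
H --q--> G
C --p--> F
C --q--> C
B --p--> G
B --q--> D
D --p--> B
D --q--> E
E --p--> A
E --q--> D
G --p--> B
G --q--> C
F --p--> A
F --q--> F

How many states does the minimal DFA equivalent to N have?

7

Reachable states from the start: {A,B,C,D,E,F,G}. Unreachable: {H} — drop them.
P0 = {F} | {A,B,C,D,E,G}.
Split {A,B,C,D,E,G} by δ(·,p) → {A,B,D,E,G} and {C}.
On input q, block {A,B,D,E,G} splits into {A,B,D,E} and {G}.
On input p, block {A,B,D,E} splits into {A,D,E} and {B}.
Split {A,D,E} by δ(·,p) → {A,D} and {E}.
Refine {A,D} on symbol q: members go to different blocks, giving {A} and {D}.
The partition is now stable with 7 blocks: {F} | {A} | {C} | {G} | {B} | {E} | {D}.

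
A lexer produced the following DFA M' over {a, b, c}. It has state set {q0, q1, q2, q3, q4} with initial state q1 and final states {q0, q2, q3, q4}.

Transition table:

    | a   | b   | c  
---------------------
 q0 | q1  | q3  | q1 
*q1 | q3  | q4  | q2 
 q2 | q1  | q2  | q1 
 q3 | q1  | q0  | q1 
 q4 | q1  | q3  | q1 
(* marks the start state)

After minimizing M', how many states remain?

2

Every state is reachable, so we keep all 5.
P0 = {q0,q2,q3,q4} | {q1}.
Stable partition: {q0,q2,q3,q4} | {q1} — 2 equivalence classes.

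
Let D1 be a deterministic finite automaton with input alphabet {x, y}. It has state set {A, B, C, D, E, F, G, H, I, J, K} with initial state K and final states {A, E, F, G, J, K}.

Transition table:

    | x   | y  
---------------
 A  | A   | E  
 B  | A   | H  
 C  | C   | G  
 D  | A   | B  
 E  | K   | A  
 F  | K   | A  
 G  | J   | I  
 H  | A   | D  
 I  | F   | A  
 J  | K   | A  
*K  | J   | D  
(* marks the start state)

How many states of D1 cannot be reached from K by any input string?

4

BFS from K reaches {A, B, D, E, H, J, K}; the 4 state(s) C, F, G, I are never visited.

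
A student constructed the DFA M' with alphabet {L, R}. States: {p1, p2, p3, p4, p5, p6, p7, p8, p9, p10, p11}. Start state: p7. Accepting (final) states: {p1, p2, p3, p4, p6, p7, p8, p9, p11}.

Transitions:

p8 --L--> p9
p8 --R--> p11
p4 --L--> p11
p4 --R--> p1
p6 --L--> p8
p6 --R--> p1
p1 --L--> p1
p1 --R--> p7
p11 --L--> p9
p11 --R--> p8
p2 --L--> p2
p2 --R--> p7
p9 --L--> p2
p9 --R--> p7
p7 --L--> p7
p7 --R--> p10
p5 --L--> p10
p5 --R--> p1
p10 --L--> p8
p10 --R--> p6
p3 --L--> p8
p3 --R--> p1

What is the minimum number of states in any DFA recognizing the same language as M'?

States {p3,p4,p5} cannot be reached from the start state, so discard them.
P0 = {p1,p2,p6,p7,p8,p9,p11} | {p10}.
Split {p1,p2,p6,p7,p8,p9,p11} by δ(·,R) → {p1,p2,p6,p8,p9,p11} and {p7}.
Split {p1,p2,p6,p8,p9,p11} by δ(·,R) → {p1,p2,p9} and {p6,p8,p11}.
Split {p6,p8,p11} by δ(·,L) → {p8,p11} and {p6}.
Stable partition: {p1,p2,p9} | {p10} | {p7} | {p8,p11} | {p6} — 5 equivalence classes.

5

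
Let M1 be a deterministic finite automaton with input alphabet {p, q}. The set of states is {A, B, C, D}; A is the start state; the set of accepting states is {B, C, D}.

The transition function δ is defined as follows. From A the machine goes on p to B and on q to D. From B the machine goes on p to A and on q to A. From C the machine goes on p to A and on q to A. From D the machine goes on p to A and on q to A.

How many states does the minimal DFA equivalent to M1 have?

States {C} cannot be reached from the start state, so discard them.
Initial partition by acceptance: {B,D} | {A}.
No further refinement is possible. Final partition (2 blocks): {B,D} | {A}.

2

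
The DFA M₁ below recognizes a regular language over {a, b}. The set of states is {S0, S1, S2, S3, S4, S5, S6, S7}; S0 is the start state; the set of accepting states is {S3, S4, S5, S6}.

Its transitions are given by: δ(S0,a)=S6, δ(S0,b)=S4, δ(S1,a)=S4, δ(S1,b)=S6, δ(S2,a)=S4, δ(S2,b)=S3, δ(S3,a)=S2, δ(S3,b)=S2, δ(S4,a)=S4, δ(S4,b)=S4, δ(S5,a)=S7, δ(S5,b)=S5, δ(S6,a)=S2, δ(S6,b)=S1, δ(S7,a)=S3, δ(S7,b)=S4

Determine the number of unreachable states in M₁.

Starting at S0 and following transitions, the reachable set is {S0, S1, S2, S3, S4, S6}. That leaves S5, S7 unreachable — 2 in total.

2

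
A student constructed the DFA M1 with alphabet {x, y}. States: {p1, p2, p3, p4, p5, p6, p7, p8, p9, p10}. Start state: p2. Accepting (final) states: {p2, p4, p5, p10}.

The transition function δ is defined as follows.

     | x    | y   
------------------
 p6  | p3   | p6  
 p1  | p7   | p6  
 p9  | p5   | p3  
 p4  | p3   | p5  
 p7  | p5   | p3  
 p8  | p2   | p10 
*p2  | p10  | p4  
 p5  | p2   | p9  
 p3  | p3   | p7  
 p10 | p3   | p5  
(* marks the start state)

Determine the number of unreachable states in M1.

No path from p2 leads to p1, p6, p8; the other 7 states are all reachable.

3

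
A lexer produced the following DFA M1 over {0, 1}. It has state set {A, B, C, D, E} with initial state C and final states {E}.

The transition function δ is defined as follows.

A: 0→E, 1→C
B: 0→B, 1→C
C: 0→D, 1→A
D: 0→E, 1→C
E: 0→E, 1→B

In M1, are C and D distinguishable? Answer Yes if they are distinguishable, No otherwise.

Start with accepting vs non-accepting: {E} | {A,B,C,D}.
On input 0, block {A,B,C,D} splits into {A,D} and {B,C}.
On input 0, block {B,C} splits into {B} and {C}.
Stable partition: {E} | {A,D} | {B} | {C} — 4 equivalence classes.
C and D end up in different blocks, so they are distinguishable. For instance, the string '0' is accepted from only D.

Yes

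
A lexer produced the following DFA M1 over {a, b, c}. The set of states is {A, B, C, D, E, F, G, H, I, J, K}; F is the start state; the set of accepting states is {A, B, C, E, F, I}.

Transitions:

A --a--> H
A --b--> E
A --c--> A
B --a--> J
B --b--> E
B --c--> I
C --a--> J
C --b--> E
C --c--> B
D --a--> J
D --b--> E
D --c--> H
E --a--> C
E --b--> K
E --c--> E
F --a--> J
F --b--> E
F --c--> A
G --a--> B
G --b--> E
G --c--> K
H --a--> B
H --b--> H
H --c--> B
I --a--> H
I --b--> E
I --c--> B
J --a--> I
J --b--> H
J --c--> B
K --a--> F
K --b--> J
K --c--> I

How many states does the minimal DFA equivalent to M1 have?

3

Reachable states from the start: {A,B,C,E,F,H,I,J,K}. Unreachable: {D,G} — drop them.
P0 = {A,B,C,E,F,I} | {H,J,K}.
On input a, block {A,B,C,E,F,I} splits into {A,B,C,F,I} and {E}.
No further refinement is possible. Final partition (3 blocks): {A,B,C,F,I} | {H,J,K} | {E}.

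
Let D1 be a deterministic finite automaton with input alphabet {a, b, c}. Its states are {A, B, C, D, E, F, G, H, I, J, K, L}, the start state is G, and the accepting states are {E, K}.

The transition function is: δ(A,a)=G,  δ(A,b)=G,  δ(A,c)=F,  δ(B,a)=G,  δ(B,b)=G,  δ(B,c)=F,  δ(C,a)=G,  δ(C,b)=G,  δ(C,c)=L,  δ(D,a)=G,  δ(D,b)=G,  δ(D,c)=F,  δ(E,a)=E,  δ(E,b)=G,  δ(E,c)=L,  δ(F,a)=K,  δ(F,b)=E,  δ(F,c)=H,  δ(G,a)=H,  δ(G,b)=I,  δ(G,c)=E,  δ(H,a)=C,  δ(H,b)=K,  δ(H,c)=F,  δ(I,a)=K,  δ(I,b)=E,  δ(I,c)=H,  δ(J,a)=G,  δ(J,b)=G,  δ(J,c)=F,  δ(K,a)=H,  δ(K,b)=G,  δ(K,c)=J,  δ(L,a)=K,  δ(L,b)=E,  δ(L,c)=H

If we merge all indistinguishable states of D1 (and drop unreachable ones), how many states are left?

First remove the unreachable states {A,B,D}; 9 states remain.
Start with accepting vs non-accepting: {E,K} | {C,F,G,H,I,J,L}.
On input a, block {E,K} splits into {E} and {K}.
Split {C,F,G,H,I,J,L} by δ(·,a) → {C,G,H,J} and {F,I,L}.
On input b, block {C,G,H,J} splits into {C,J} and {G} and {H}.
No further refinement is possible. Final partition (6 blocks): {E} | {C,J} | {K} | {F,I,L} | {G} | {H}.

6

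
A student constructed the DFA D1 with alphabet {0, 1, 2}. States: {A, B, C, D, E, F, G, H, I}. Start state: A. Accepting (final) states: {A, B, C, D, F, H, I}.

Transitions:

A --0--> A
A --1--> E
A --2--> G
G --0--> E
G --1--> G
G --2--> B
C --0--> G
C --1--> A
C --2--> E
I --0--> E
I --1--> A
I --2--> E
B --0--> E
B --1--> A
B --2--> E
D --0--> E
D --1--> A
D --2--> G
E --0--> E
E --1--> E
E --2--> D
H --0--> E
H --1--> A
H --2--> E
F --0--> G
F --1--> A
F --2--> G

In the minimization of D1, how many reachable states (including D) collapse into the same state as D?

2

States {C,F,H,I} cannot be reached from the start state, so discard them.
Initial partition by acceptance: {A,B,D} | {E,G}.
Refine {A,B,D} on symbol 0: members go to different blocks, giving {B,D} and {A}.
No further refinement is possible. Final partition (3 blocks): {B,D} | {E,G} | {A}.
State D belongs to the block {B,D}, which has 2 states.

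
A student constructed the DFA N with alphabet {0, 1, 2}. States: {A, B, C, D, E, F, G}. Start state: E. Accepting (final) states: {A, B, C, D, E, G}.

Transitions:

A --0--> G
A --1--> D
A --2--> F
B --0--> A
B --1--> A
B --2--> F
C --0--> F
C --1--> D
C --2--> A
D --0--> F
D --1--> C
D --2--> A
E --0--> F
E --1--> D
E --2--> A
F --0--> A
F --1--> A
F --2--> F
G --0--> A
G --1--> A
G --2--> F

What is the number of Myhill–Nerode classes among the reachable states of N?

States {B} cannot be reached from the start state, so discard them.
P0 = {A,C,D,E,G} | {F}.
Refine {A,C,D,E,G} on symbol 0: members go to different blocks, giving {C,D,E} and {A,G}.
On input 1, block {A,G} splits into {A} and {G}.
Stable partition: {C,D,E} | {F} | {A} | {G} — 4 equivalence classes.

4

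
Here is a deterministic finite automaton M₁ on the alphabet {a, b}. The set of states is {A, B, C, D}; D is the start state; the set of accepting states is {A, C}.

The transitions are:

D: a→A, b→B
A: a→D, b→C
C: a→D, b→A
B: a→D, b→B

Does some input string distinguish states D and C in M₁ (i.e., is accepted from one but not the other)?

Yes

Every state is reachable, so we keep all 4.
P0 = {A,C} | {B,D}.
Refine {B,D} on symbol a: members go to different blocks, giving {B} and {D}.
The partition is now stable with 3 blocks: {A,C} | {B} | {D}.
D and C end up in different blocks, so they are distinguishable. For instance, the string 'ε' is accepted from only C.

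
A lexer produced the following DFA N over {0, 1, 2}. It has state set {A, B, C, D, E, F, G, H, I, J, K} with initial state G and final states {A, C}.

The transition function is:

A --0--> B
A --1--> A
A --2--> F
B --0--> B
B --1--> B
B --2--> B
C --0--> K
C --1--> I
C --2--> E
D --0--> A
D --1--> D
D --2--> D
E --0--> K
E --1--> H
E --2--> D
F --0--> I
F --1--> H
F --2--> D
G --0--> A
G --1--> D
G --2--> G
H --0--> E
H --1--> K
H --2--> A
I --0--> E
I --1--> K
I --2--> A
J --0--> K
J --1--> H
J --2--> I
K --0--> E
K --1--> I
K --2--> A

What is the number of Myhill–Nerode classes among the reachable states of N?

First remove the unreachable states {C,J}; 9 states remain.
P0 = {A} | {B,D,E,F,G,H,I,K}.
On input 0, block {B,D,E,F,G,H,I,K} splits into {B,E,F,H,I,K} and {D,G}.
On input 2, block {B,E,F,H,I,K} splits into {H,I,K} and {E,F} and {B}.
No further refinement is possible. Final partition (5 blocks): {A} | {H,I,K} | {D,G} | {E,F} | {B}.

5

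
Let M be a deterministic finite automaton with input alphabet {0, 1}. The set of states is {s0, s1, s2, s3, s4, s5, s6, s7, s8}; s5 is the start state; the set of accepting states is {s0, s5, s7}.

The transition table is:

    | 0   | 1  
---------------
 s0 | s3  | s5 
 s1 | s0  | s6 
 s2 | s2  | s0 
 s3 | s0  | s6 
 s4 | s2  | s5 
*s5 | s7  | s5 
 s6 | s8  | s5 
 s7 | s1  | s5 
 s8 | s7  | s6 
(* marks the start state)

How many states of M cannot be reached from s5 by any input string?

Starting at s5 and following transitions, the reachable set is {s0, s1, s3, s5, s6, s7, s8}. That leaves s2, s4 unreachable — 2 in total.

2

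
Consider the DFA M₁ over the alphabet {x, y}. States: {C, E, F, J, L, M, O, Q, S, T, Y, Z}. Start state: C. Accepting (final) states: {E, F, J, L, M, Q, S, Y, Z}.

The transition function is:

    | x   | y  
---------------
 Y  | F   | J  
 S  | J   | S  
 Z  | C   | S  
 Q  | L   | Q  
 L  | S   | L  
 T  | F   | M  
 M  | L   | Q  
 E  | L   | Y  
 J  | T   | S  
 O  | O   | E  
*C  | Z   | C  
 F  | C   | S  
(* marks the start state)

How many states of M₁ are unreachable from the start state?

3

No path from C leads to E, O, Y; the other 9 states are all reachable.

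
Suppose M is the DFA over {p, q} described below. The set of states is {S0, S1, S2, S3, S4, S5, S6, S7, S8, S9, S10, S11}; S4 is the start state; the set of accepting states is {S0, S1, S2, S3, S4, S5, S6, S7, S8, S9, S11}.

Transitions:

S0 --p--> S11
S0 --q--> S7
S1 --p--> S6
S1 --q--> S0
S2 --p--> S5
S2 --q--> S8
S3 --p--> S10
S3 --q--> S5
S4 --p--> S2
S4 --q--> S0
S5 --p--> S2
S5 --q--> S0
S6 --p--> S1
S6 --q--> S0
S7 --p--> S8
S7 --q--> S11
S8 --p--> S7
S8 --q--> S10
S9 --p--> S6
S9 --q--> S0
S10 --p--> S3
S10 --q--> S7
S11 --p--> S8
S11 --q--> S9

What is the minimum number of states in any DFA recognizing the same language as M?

Every state is reachable, so we keep all 12.
Initial partition by acceptance: {S0,S1,S2,S3,S4,S5,S6,S7,S8,S9,S11} | {S10}.
Refine {S0,S1,S2,S3,S4,S5,S6,S7,S8,S9,S11} on symbol p: members go to different blocks, giving {S0,S1,S2,S4,S5,S6,S7,S8,S9,S11} and {S3}.
Refine {S0,S1,S2,S4,S5,S6,S7,S8,S9,S11} on symbol q: members go to different blocks, giving {S0,S1,S2,S4,S5,S6,S7,S9,S11} and {S8}.
Split {S0,S1,S2,S4,S5,S6,S7,S9,S11} by δ(·,p) → {S0,S1,S2,S4,S5,S6,S9} and {S7,S11}.
Refine {S0,S1,S2,S4,S5,S6,S9} on symbol p: members go to different blocks, giving {S1,S2,S4,S5,S6,S9} and {S0}.
Refine {S1,S2,S4,S5,S6,S9} on symbol q: members go to different blocks, giving {S1,S4,S5,S6,S9} and {S2}.
Refine {S1,S4,S5,S6,S9} on symbol p: members go to different blocks, giving {S1,S6,S9} and {S4,S5}.
On input q, block {S7,S11} splits into {S7} and {S11}.
The partition is now stable with 9 blocks: {S1,S6,S9} | {S10} | {S3} | {S8} | {S7} | {S0} | {S2} | {S4,S5} | {S11}.

9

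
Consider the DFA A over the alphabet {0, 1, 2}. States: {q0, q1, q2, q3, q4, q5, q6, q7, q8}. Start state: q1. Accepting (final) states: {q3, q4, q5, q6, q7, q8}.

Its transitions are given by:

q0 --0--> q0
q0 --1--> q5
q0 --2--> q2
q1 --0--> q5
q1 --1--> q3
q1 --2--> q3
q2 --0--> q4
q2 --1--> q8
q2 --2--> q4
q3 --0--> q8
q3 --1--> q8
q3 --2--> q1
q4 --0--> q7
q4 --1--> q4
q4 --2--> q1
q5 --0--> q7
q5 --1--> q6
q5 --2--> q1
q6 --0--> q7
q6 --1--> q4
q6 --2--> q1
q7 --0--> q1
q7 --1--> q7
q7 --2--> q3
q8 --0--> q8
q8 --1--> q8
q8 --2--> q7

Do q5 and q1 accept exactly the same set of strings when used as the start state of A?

First remove the unreachable states {q0,q2}; 7 states remain.
Initial partition by acceptance: {q3,q4,q5,q6,q7,q8} | {q1}.
On input 0, block {q3,q4,q5,q6,q7,q8} splits into {q3,q4,q5,q6,q8} and {q7}.
On input 0, block {q3,q4,q5,q6,q8} splits into {q4,q5,q6} and {q3,q8}.
On input 2, block {q3,q8} splits into {q3} and {q8}.
Stable partition: {q4,q5,q6} | {q1} | {q7} | {q3} | {q8} — 5 equivalence classes.
q5 and q1 end up in different blocks, so they are distinguishable. For instance, the string 'ε' is accepted from only q5.

No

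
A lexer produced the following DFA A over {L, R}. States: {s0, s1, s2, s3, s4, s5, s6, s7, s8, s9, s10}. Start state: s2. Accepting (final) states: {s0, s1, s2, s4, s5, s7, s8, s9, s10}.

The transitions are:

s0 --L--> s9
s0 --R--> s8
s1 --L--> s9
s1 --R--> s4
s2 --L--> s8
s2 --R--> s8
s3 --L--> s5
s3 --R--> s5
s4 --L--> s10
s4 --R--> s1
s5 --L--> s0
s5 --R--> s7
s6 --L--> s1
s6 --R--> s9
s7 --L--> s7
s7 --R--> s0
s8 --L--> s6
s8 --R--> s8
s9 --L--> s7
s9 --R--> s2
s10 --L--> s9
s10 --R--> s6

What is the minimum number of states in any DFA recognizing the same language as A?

First remove the unreachable states {s3,s5}; 9 states remain.
Initial partition by acceptance: {s0,s1,s2,s4,s7,s8,s9,s10} | {s6}.
On input L, block {s0,s1,s2,s4,s7,s8,s9,s10} splits into {s0,s1,s2,s4,s7,s9,s10} and {s8}.
Refine {s0,s1,s2,s4,s7,s9,s10} on symbol L: members go to different blocks, giving {s0,s1,s4,s7,s9,s10} and {s2}.
On input R, block {s0,s1,s4,s7,s9,s10} splits into {s1,s4,s7} and {s0} and {s9} and {s10}.
Refine {s1,s4,s7} on symbol L: members go to different blocks, giving {s1} and {s4} and {s7}.
Stable partition: {s1} | {s6} | {s8} | {s2} | {s0} | {s9} | {s10} | {s4} | {s7} — 9 equivalence classes.

9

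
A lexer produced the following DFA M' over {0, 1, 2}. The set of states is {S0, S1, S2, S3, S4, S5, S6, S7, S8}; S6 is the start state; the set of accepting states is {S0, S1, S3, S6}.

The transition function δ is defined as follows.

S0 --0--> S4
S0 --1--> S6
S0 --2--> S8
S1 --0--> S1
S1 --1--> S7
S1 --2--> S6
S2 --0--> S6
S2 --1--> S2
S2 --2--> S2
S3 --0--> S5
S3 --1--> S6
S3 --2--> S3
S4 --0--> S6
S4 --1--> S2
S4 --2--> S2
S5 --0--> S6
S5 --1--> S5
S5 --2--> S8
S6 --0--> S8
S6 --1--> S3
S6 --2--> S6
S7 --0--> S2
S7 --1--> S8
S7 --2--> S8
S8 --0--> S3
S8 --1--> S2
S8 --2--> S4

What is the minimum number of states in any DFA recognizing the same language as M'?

States {S0,S1,S7} cannot be reached from the start state, so discard them.
Initial partition by acceptance: {S3,S6} | {S2,S4,S5,S8}.
The partition is now stable with 2 blocks: {S3,S6} | {S2,S4,S5,S8}.

2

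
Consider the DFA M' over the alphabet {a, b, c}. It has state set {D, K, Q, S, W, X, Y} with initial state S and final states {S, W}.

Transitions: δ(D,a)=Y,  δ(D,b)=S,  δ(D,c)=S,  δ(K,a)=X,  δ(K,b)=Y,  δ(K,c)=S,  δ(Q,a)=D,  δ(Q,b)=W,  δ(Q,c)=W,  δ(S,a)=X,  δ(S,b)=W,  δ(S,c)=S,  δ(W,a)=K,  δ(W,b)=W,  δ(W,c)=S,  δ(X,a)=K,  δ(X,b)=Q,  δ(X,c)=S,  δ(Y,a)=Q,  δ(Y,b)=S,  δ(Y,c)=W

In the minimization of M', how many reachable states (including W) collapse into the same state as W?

Start with accepting vs non-accepting: {S,W} | {D,K,Q,X,Y}.
On input b, block {D,K,Q,X,Y} splits into {D,Q,Y} and {K,X}.
The partition is now stable with 3 blocks: {S,W} | {D,Q,Y} | {K,X}.
State W belongs to the block {S,W}, which has 2 states.

2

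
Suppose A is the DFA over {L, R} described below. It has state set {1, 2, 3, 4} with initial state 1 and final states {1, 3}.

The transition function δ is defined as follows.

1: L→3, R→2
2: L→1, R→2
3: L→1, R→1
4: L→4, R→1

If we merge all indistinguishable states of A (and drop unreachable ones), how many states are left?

3

First remove the unreachable states {4}; 3 states remain.
Initial partition by acceptance: {1,3} | {2}.
Refine {1,3} on symbol R: members go to different blocks, giving {1} and {3}.
The partition is now stable with 3 blocks: {1} | {2} | {3}.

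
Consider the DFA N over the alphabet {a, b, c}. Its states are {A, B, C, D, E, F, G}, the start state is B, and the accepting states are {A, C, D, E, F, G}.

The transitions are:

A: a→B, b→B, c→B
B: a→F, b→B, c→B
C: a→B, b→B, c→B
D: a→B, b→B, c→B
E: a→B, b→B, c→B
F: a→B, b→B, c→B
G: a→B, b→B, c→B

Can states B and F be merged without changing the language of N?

First remove the unreachable states {A,C,D,E,G}; 2 states remain.
Initial partition by acceptance: {F} | {B}.
The partition is now stable with 2 blocks: {F} | {B}.
B and F end up in different blocks, so they are distinguishable. For instance, the string 'ε' is accepted from only F.

No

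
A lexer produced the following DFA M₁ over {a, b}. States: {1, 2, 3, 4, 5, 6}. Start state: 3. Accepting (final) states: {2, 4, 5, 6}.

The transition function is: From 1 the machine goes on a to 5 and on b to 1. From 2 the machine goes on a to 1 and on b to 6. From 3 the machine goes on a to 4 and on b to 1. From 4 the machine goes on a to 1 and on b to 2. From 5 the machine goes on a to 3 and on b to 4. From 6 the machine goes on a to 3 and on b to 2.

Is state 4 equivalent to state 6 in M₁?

Every state is reachable, so we keep all 6.
Initial partition by acceptance: {2,4,5,6} | {1,3}.
No further refinement is possible. Final partition (2 blocks): {2,4,5,6} | {1,3}.
4 and 6 lie in the same block of the stable partition, so they are equivalent — no string distinguishes them.

Yes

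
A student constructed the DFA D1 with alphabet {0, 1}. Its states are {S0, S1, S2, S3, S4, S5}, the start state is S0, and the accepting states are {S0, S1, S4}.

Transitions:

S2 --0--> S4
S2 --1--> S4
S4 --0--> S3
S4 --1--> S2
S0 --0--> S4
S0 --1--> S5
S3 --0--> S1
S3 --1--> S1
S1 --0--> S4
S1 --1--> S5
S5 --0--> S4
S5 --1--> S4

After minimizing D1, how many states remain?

4

Start with accepting vs non-accepting: {S0,S1,S4} | {S2,S3,S5}.
Split {S0,S1,S4} by δ(·,0) → {S0,S1} and {S4}.
Split {S2,S3,S5} by δ(·,0) → {S2,S5} and {S3}.
The partition is now stable with 4 blocks: {S0,S1} | {S2,S5} | {S4} | {S3}.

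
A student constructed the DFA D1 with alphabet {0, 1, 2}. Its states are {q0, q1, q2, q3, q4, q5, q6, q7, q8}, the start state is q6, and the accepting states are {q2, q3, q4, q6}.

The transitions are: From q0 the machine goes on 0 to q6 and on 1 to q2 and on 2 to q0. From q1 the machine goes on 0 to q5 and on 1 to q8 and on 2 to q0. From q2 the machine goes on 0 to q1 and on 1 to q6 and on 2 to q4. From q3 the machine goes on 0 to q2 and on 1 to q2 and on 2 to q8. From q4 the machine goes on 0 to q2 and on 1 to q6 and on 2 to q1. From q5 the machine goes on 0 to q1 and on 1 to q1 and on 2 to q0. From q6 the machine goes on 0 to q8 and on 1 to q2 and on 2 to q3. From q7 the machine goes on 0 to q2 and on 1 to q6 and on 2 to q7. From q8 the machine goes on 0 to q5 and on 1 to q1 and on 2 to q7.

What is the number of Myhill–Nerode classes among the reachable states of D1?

All states are reachable from the start state.
P0 = {q2,q3,q4,q6} | {q0,q1,q5,q7,q8}.
Split {q2,q3,q4,q6} by δ(·,0) → {q2,q6} and {q3,q4}.
On input 0, block {q0,q1,q5,q7,q8} splits into {q1,q5,q8} and {q0,q7}.
Stable partition: {q2,q6} | {q1,q5,q8} | {q3,q4} | {q0,q7} — 4 equivalence classes.

4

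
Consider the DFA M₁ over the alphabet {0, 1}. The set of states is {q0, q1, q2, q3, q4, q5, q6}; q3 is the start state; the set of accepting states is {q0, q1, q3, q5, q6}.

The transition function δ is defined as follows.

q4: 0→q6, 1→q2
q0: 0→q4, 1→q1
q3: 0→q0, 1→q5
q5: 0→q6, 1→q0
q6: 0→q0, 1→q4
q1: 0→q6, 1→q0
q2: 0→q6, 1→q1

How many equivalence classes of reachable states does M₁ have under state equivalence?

6

All states are reachable from the start state.
Start with accepting vs non-accepting: {q0,q1,q3,q5,q6} | {q2,q4}.
Refine {q0,q1,q3,q5,q6} on symbol 0: members go to different blocks, giving {q1,q3,q5,q6} and {q0}.
On input 0, block {q1,q3,q5,q6} splits into {q1,q5} and {q3,q6}.
On input 1, block {q2,q4} splits into {q2} and {q4}.
Refine {q3,q6} on symbol 1: members go to different blocks, giving {q3} and {q6}.
The partition is now stable with 6 blocks: {q1,q5} | {q2} | {q0} | {q3} | {q4} | {q6}.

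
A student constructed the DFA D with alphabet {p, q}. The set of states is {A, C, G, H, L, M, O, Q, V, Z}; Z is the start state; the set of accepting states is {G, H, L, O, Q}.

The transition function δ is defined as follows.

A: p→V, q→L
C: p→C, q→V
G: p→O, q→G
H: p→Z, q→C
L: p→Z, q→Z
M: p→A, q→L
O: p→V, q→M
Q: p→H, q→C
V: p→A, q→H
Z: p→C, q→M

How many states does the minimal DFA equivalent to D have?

3

Reachable states from the start: {A,C,H,L,M,V,Z}. Unreachable: {G,O,Q} — drop them.
P0 = {H,L} | {A,C,M,V,Z}.
Split {A,C,M,V,Z} by δ(·,q) → {A,M,V} and {C,Z}.
Stable partition: {H,L} | {A,M,V} | {C,Z} — 3 equivalence classes.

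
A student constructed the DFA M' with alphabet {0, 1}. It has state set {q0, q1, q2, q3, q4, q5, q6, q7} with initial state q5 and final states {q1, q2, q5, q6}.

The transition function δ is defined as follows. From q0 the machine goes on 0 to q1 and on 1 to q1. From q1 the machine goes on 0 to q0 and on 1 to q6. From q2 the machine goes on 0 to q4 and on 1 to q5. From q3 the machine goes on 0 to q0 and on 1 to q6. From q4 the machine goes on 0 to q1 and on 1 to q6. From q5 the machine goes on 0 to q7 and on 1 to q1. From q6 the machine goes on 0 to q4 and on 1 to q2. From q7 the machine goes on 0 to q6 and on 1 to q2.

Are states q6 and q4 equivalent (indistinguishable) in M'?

No

States {q3} cannot be reached from the start state, so discard them.
Start with accepting vs non-accepting: {q1,q2,q5,q6} | {q0,q4,q7}.
The partition is now stable with 2 blocks: {q1,q2,q5,q6} | {q0,q4,q7}.
q6 and q4 end up in different blocks, so they are distinguishable. For instance, the string 'ε' is accepted from only q6.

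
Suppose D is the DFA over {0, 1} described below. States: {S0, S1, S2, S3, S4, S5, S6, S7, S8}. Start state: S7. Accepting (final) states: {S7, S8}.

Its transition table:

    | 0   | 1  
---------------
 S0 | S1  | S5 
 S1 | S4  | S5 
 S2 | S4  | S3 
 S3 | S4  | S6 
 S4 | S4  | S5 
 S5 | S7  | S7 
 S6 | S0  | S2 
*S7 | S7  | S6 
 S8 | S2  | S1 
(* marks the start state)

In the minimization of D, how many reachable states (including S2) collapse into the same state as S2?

Reachable states from the start: {S0,S1,S2,S3,S4,S5,S6,S7}. Unreachable: {S8} — drop them.
Start with accepting vs non-accepting: {S7} | {S0,S1,S2,S3,S4,S5,S6}.
Refine {S0,S1,S2,S3,S4,S5,S6} on symbol 0: members go to different blocks, giving {S0,S1,S2,S3,S4,S6} and {S5}.
Split {S0,S1,S2,S3,S4,S6} by δ(·,1) → {S0,S1,S4} and {S2,S3,S6}.
Stable partition: {S7} | {S0,S1,S4} | {S5} | {S2,S3,S6} — 4 equivalence classes.
State S2 belongs to the block {S2,S3,S6}, which has 3 states.

3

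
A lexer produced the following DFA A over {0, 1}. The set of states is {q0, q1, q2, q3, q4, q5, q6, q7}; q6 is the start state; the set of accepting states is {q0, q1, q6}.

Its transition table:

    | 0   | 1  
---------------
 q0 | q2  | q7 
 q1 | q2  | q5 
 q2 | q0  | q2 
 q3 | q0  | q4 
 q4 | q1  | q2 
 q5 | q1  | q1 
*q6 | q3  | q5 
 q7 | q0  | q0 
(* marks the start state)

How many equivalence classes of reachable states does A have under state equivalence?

Start with accepting vs non-accepting: {q0,q1,q6} | {q2,q3,q4,q5,q7}.
Split {q2,q3,q4,q5,q7} by δ(·,1) → {q2,q3,q4} and {q5,q7}.
The partition is now stable with 3 blocks: {q0,q1,q6} | {q2,q3,q4} | {q5,q7}.

3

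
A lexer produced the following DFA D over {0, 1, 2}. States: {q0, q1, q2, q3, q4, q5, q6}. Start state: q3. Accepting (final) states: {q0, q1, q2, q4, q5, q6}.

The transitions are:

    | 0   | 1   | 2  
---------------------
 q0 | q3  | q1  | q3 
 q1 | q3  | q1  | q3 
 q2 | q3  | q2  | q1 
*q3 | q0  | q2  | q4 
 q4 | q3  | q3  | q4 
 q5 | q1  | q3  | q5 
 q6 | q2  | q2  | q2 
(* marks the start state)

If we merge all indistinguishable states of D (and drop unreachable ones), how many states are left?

Reachable states from the start: {q0,q1,q2,q3,q4}. Unreachable: {q5,q6} — drop them.
P0 = {q0,q1,q2,q4} | {q3}.
On input 1, block {q0,q1,q2,q4} splits into {q0,q1,q2} and {q4}.
Split {q0,q1,q2} by δ(·,2) → {q0,q1} and {q2}.
Stable partition: {q0,q1} | {q3} | {q4} | {q2} — 4 equivalence classes.

4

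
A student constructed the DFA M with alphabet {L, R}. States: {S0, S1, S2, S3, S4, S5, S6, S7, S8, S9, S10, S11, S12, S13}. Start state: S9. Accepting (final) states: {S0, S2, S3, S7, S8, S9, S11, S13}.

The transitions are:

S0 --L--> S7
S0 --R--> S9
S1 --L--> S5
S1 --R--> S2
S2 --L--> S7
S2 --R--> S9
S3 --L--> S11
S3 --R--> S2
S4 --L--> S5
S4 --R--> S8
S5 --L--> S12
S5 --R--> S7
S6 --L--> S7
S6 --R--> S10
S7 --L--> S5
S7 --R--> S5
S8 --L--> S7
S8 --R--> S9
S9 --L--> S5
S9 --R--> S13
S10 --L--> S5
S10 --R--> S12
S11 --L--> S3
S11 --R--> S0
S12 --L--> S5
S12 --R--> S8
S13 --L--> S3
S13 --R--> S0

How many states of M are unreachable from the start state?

BFS from S9 reaches {S0, S2, S3, S5, S7, S8, S9, S11, S12, S13}; the 4 state(s) S1, S4, S6, S10 are never visited.

4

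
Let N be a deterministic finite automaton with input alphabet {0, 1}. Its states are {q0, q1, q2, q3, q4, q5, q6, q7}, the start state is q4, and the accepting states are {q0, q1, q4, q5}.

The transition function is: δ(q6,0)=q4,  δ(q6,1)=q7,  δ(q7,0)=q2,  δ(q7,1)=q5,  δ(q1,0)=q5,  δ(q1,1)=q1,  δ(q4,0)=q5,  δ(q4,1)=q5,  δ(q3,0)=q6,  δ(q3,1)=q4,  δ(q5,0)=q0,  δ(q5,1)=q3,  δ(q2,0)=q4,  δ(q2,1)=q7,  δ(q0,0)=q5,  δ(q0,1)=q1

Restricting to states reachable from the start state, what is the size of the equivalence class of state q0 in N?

2

P0 = {q0,q1,q4,q5} | {q2,q3,q6,q7}.
On input 1, block {q0,q1,q4,q5} splits into {q0,q1,q4} and {q5}.
On input 1, block {q0,q1,q4} splits into {q0,q1} and {q4}.
Split {q2,q3,q6,q7} by δ(·,0) → {q2,q6} and {q3,q7}.
Refine {q3,q7} on symbol 1: members go to different blocks, giving {q3} and {q7}.
No further refinement is possible. Final partition (6 blocks): {q0,q1} | {q2,q6} | {q5} | {q4} | {q3} | {q7}.
The equivalence class containing q0 is {q0,q1}, of size 2.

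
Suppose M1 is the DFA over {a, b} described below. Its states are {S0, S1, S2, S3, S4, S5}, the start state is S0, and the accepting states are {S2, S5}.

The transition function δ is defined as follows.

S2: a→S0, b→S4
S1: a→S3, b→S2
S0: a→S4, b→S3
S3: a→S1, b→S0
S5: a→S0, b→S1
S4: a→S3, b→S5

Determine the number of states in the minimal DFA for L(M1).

Every state is reachable, so we keep all 6.
P0 = {S2,S5} | {S0,S1,S3,S4}.
On input b, block {S0,S1,S3,S4} splits into {S0,S3} and {S1,S4}.
Stable partition: {S2,S5} | {S0,S3} | {S1,S4} — 3 equivalence classes.

3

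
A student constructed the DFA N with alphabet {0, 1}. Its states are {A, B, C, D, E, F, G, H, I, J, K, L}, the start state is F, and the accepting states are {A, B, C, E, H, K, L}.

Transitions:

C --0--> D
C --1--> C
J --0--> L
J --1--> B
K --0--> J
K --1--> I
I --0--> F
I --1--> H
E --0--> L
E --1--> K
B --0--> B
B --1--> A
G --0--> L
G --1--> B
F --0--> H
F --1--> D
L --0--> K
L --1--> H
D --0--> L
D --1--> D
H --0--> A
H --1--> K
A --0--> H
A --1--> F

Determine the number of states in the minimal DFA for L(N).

First remove the unreachable states {C,E,G}; 9 states remain.
Start with accepting vs non-accepting: {A,B,H,K,L} | {D,F,I,J}.
Split {A,B,H,K,L} by δ(·,0) → {A,B,H,L} and {K}.
Refine {A,B,H,L} on symbol 0: members go to different blocks, giving {A,B,H} and {L}.
Refine {A,B,H} on symbol 1: members go to different blocks, giving {A} and {B} and {H}.
Split {D,F,I,J} by δ(·,0) → {D,J} and {F} and {I}.
Split {D,J} by δ(·,1) → {D} and {J}.
The partition is now stable with 9 blocks: {A} | {D} | {K} | {L} | {B} | {H} | {F} | {I} | {J}.

9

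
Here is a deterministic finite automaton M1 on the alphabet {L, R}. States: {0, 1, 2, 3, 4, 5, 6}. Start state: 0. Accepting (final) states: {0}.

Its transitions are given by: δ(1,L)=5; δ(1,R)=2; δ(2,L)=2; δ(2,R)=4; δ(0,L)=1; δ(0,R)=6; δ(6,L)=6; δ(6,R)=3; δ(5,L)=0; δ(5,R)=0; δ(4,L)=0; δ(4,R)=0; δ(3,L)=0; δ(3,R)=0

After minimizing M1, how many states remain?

Start with accepting vs non-accepting: {0} | {1,2,3,4,5,6}.
Refine {1,2,3,4,5,6} on symbol L: members go to different blocks, giving {1,2,6} and {3,4,5}.
Split {1,2,6} by δ(·,L) → {2,6} and {1}.
No further refinement is possible. Final partition (4 blocks): {0} | {2,6} | {3,4,5} | {1}.

4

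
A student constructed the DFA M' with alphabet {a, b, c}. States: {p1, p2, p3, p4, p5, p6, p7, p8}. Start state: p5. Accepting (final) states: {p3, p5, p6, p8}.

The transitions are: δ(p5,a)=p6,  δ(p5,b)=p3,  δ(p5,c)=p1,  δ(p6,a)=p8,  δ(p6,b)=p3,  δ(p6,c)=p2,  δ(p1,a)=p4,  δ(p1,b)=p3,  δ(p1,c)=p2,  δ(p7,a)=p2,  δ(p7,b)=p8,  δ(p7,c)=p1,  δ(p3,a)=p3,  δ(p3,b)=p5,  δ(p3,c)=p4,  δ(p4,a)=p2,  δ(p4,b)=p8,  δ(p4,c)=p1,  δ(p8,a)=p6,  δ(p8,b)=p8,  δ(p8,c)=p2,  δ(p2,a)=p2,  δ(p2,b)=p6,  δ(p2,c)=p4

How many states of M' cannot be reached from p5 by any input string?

No path from p5 leads to p7; the other 7 states are all reachable.

1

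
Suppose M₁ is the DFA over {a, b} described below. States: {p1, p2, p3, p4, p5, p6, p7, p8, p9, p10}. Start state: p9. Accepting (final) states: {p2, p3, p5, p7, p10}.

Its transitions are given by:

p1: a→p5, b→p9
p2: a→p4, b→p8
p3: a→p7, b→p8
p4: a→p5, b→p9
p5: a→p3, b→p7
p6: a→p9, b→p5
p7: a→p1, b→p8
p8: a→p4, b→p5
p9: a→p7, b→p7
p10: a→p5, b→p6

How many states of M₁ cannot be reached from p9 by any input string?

Starting at p9 and following transitions, the reachable set is {p1, p3, p4, p5, p7, p8, p9}. That leaves p2, p6, p10 unreachable — 3 in total.

3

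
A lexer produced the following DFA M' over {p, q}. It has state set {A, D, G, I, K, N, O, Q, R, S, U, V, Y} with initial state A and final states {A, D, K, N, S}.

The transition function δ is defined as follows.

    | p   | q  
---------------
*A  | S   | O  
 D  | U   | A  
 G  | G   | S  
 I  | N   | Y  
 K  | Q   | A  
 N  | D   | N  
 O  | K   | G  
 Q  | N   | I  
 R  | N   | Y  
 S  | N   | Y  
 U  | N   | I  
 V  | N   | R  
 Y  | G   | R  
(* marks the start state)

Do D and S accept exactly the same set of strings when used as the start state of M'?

Reachable states from the start: {A,D,G,I,K,N,O,Q,R,S,U,Y}. Unreachable: {V} — drop them.
P0 = {A,D,K,N,S} | {G,I,O,Q,R,U,Y}.
Split {A,D,K,N,S} by δ(·,p) → {A,N,S} and {D,K}.
Refine {A,N,S} on symbol p: members go to different blocks, giving {A,S} and {N}.
Refine {A,S} on symbol p: members go to different blocks, giving {S} and {A}.
On input p, block {G,I,O,Q,R,U,Y} splits into {I,Q,R,U} and {G,Y} and {O}.
Split {I,Q,R,U} by δ(·,q) → {I,R} and {Q,U}.
Refine {G,Y} on symbol q: members go to different blocks, giving {G} and {Y}.
No further refinement is possible. Final partition (9 blocks): {S} | {I,R} | {D,K} | {N} | {A} | {G} | {O} | {Q,U} | {Y}.
D and S end up in different blocks, so they are distinguishable. For instance, the string 'p' is accepted from only S.

No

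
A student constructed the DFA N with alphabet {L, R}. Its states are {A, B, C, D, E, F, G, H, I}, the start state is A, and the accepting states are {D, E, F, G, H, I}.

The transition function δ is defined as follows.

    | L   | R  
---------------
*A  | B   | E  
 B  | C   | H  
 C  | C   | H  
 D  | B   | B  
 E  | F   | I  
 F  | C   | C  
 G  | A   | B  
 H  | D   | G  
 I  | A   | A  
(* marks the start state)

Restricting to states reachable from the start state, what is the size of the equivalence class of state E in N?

2

Every state is reachable, so we keep all 9.
Start with accepting vs non-accepting: {D,E,F,G,H,I} | {A,B,C}.
Split {D,E,F,G,H,I} by δ(·,L) → {D,F,G,I} and {E,H}.
The partition is now stable with 3 blocks: {D,F,G,I} | {A,B,C} | {E,H}.
State E belongs to the block {E,H}, which has 2 states.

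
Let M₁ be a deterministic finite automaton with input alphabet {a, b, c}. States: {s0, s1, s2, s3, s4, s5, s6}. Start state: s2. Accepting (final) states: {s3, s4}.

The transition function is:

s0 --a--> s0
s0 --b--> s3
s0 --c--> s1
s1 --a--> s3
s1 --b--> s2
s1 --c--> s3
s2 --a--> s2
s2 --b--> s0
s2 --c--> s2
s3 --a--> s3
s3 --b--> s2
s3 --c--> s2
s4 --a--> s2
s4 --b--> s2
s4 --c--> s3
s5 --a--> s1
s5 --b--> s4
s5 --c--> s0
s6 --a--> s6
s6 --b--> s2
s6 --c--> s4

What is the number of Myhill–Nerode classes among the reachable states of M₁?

4

Reachable states from the start: {s0,s1,s2,s3}. Unreachable: {s4,s5,s6} — drop them.
Start with accepting vs non-accepting: {s3} | {s0,s1,s2}.
Refine {s0,s1,s2} on symbol a: members go to different blocks, giving {s0,s2} and {s1}.
On input b, block {s0,s2} splits into {s0} and {s2}.
Stable partition: {s3} | {s0} | {s1} | {s2} — 4 equivalence classes.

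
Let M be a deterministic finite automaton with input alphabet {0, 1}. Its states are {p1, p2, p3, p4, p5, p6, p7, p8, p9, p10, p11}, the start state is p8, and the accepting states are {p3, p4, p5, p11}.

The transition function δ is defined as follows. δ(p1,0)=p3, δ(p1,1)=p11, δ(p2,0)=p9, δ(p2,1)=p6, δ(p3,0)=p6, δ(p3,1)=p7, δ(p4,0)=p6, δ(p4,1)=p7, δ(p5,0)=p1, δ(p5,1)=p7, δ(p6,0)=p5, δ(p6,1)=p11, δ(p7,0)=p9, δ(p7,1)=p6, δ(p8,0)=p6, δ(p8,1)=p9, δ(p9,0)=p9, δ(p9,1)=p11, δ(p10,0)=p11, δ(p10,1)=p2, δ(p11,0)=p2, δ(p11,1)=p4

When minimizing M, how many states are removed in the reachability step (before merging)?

1

No path from p8 leads to p10; the other 10 states are all reachable.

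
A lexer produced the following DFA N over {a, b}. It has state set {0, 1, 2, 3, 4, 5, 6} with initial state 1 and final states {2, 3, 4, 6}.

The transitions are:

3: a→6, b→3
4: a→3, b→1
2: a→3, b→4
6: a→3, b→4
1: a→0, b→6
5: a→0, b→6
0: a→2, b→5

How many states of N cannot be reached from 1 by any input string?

Every one of the 7 states is reachable from 1.

0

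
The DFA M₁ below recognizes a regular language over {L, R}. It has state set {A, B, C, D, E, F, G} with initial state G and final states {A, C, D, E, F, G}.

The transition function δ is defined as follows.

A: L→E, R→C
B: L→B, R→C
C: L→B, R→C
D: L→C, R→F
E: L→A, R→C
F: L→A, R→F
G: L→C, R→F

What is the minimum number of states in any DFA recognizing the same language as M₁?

5

First remove the unreachable states {D}; 6 states remain.
Initial partition by acceptance: {A,C,E,F,G} | {B}.
Split {A,C,E,F,G} by δ(·,L) → {A,E,F,G} and {C}.
Split {A,E,F,G} by δ(·,L) → {A,E,F} and {G}.
Refine {A,E,F} on symbol R: members go to different blocks, giving {A,E} and {F}.
The partition is now stable with 5 blocks: {A,E} | {B} | {C} | {G} | {F}.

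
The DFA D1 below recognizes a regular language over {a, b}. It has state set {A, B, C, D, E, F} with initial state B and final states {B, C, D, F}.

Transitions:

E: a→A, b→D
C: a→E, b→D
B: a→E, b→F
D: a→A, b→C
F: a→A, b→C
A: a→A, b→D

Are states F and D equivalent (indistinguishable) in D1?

P0 = {B,C,D,F} | {A,E}.
No further refinement is possible. Final partition (2 blocks): {B,C,D,F} | {A,E}.
F and D lie in the same block of the stable partition, so they are equivalent — no string distinguishes them.

Yes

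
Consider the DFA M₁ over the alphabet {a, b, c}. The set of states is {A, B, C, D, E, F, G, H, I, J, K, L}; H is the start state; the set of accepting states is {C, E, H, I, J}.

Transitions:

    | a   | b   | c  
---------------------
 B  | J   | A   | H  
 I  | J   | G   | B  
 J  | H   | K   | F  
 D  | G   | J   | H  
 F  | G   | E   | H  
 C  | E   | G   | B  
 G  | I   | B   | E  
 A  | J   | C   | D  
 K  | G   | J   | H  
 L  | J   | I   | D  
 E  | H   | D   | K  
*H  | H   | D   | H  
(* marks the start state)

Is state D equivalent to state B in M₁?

Reachable states from the start: {A,B,C,D,E,F,G,H,I,J,K}. Unreachable: {L} — drop them.
P0 = {C,E,H,I,J} | {A,B,D,F,G,K}.
Refine {C,E,H,I,J} on symbol c: members go to different blocks, giving {C,E,I,J} and {H}.
Refine {C,E,I,J} on symbol a: members go to different blocks, giving {C,I} and {E,J}.
On input a, block {A,B,D,F,G,K} splits into {D,F,K} and {A,B} and {G}.
Split {A,B} by δ(·,b) → {A} and {B}.
The partition is now stable with 7 blocks: {C,I} | {D,F,K} | {H} | {E,J} | {A} | {G} | {B}.
D and B end up in different blocks, so they are distinguishable. For instance, the string 'a' is accepted from only B.

No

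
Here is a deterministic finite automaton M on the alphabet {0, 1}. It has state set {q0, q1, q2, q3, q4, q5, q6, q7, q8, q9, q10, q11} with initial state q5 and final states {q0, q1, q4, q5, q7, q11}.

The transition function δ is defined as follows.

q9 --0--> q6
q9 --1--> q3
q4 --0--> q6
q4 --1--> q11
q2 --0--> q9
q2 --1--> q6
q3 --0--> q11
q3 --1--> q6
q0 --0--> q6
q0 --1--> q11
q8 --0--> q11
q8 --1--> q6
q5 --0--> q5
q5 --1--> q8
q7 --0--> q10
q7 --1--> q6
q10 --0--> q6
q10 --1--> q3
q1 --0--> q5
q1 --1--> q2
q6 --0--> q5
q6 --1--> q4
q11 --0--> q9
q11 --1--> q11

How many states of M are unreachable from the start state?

5

No path from q5 leads to q0, q1, q2, q7, q10; the other 7 states are all reachable.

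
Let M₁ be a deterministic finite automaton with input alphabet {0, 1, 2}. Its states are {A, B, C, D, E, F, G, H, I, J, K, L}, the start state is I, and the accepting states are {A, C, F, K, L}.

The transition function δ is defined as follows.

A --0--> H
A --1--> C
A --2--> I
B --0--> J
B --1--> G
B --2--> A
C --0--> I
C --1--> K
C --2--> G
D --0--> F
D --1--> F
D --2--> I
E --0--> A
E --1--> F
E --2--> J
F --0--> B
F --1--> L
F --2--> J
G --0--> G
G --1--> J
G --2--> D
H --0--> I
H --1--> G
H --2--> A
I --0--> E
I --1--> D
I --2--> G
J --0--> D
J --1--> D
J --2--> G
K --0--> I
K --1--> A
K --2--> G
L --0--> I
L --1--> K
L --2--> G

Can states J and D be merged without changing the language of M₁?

No

All states are reachable from the start state.
Start with accepting vs non-accepting: {A,C,F,K,L} | {B,D,E,G,H,I,J}.
On input 0, block {B,D,E,G,H,I,J} splits into {B,G,H,I,J} and {D,E}.
Split {B,G,H,I,J} by δ(·,0) → {B,G,H} and {I,J}.
Split {A,C,F,K,L} by δ(·,0) → {C,K,L} and {A,F}.
Split {C,K,L} by δ(·,1) → {C,L} and {K}.
Refine {B,G,H} on symbol 0: members go to different blocks, giving {B,H} and {G}.
No further refinement is possible. Final partition (7 blocks): {C,L} | {B,H} | {D,E} | {I,J} | {A,F} | {K} | {G}.
J and D end up in different blocks, so they are distinguishable. For instance, the string '0' is accepted from only D.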